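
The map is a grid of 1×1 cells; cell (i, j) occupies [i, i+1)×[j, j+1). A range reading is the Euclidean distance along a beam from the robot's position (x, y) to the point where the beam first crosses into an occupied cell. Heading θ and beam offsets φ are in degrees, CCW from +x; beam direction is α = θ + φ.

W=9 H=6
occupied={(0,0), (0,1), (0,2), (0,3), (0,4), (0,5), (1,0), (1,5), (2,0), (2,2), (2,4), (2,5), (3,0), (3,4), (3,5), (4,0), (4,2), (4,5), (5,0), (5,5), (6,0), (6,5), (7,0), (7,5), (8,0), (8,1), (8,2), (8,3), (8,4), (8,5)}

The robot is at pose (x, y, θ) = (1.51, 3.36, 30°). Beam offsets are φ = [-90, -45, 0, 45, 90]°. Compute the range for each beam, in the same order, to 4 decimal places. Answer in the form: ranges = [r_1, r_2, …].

ranges = [0.9800, 1.3909, 1.2800, 1.6979, 1.0200]

beam 1: φ=-90°, α=300°
  direction (0.5000, -0.8660); cell (1,3); t to first gridline: x 0.9800, y 0.4157 (then +2.0000 / +1.1547)
    (1,2) via y @ 0.4157
    (2,2) via x @ 0.9800  # hit
  → r_1 = 0.9800
beam 2: φ=-45°, α=345°
  direction (0.9659, -0.2588); cell (1,3); t to first gridline: x 0.5073, y 1.3909 (then +1.0353 / +3.8637)
    (2,3) via x @ 0.5073
    (2,2) via y @ 1.3909  # hit
  → r_2 = 1.3909
beam 3: φ=0°, α=30°
  direction (0.8660, 0.5000); cell (1,3); t to first gridline: x 0.5658, y 1.2800 (then +1.1547 / +2.0000)
    (2,3) via x @ 0.5658
    (2,4) via y @ 1.2800  # hit
  → r_3 = 1.2800
beam 4: φ=45°, α=75°
  direction (0.2588, 0.9659); cell (1,3); t to first gridline: x 1.8932, y 0.6626 (then +3.8637 / +1.0353)
    (1,4) via y @ 0.6626
    (1,5) via y @ 1.6979  # hit
  → r_4 = 1.6979
beam 5: φ=90°, α=120°
  direction (-0.5000, 0.8660); cell (1,3); t to first gridline: x 1.0200, y 0.7390 (then +2.0000 / +1.1547)
    (1,4) via y @ 0.7390
    (0,4) via x @ 1.0200  # hit
  → r_5 = 1.0200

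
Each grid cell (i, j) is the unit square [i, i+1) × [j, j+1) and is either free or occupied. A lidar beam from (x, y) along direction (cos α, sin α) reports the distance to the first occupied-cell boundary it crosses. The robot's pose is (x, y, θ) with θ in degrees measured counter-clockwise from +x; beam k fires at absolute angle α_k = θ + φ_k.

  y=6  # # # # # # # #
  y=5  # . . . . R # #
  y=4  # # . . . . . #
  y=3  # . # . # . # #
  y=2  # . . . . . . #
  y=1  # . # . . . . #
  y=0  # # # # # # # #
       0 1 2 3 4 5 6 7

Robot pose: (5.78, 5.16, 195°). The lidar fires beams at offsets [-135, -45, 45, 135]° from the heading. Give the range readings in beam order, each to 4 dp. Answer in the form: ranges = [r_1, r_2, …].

ranges = [0.4400, 1.6800, 1.5600, 0.2540]

beam 1: φ=-135°, α=60°
  direction (0.5000, 0.8660); cell (5,5); t to first gridline: x 0.4400, y 0.9699 (then +2.0000 / +1.1547)
    (6,5) via x @ 0.4400  # hit
  → r_1 = 0.4400
beam 2: φ=-45°, α=150°
  direction (-0.8660, 0.5000); cell (5,5); t to first gridline: x 0.9007, y 1.6800 (then +1.1547 / +2.0000)
    (4,5) via x @ 0.9007
    (4,6) via y @ 1.6800  # hit
  → r_2 = 1.6800
beam 3: φ=45°, α=240°
  direction (-0.5000, -0.8660); cell (5,5); t to first gridline: x 1.5600, y 0.1848 (then +2.0000 / +1.1547)
    (5,4) via y @ 0.1848
    (5,3) via y @ 1.3395
    (4,3) via x @ 1.5600  # hit
  → r_3 = 1.5600
beam 4: φ=135°, α=330°
  direction (0.8660, -0.5000); cell (5,5); t to first gridline: x 0.2540, y 0.3200 (then +1.1547 / +2.0000)
    (6,5) via x @ 0.2540  # hit
  → r_4 = 0.2540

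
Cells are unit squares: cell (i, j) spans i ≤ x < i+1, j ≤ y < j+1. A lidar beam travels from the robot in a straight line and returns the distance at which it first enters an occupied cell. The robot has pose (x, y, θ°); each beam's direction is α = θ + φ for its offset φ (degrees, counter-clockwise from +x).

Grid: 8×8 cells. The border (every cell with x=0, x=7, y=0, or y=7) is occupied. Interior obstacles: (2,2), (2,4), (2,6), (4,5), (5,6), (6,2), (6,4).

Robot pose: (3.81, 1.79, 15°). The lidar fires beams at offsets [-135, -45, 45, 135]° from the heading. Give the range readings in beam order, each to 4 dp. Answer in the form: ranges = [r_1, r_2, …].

beam 1: φ=-135°, α=240°
  direction (-0.5000, -0.8660); cell (3,1); t to first gridline: x 1.6200, y 0.9122 (then +2.0000 / +1.1547)
    (3,0) via y @ 0.9122  # hit
  → r_1 = 0.9122
beam 2: φ=-45°, α=330°
  direction (0.8660, -0.5000); cell (3,1); t to first gridline: x 0.2194, y 1.5800 (then +1.1547 / +2.0000)
    (4,1) via x @ 0.2194
    (5,1) via x @ 1.3741
    (5,0) via y @ 1.5800  # hit
  → r_2 = 1.5800
beam 3: φ=45°, α=60°
  direction (0.5000, 0.8660); cell (3,1); t to first gridline: x 0.3800, y 0.2425 (then +2.0000 / +1.1547)
    (3,2) via y @ 0.2425
    (4,2) via x @ 0.3800
    (4,3) via y @ 1.3972
    (5,3) via x @ 2.3800
    (5,4) via y @ 2.5519
    (5,5) via y @ 3.7066
    (6,5) via x @ 4.3800
    (6,6) via y @ 4.8613
    (6,7) via y @ 6.0160  # hit
  → r_3 = 6.0160
beam 4: φ=135°, α=150°
  direction (-0.8660, 0.5000); cell (3,1); t to first gridline: x 0.9353, y 0.4200 (then +1.1547 / +2.0000)
    (3,2) via y @ 0.4200
    (2,2) via x @ 0.9353  # hit
  → r_4 = 0.9353

ranges = [0.9122, 1.5800, 6.0160, 0.9353]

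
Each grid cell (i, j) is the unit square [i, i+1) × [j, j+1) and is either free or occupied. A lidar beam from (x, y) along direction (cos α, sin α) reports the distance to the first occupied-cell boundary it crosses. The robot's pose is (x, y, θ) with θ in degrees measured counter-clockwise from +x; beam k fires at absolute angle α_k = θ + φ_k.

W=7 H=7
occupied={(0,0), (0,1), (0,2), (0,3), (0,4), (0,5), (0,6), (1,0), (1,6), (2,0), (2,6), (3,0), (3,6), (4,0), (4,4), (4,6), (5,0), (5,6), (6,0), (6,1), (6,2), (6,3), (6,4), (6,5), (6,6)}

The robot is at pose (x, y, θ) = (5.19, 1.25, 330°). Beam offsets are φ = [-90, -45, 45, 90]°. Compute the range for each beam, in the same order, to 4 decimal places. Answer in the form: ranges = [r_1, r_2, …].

beam 1: φ=-90°, α=240°
  d=(-0.5000,-0.8660)  start (5,1)  tX=0.3800 tY=0.2887  stride 1/|dx|=2.0000 1/|dy|=1.1547
    cross y-line → (5,0), t=0.2887 (wall)
  → r_1 = 0.2887
beam 2: φ=-45°, α=285°
  d=(0.2588,-0.9659)  start (5,1)  tX=3.1296 tY=0.2588  stride 1/|dx|=3.8637 1/|dy|=1.0353
    cross y-line → (5,0), t=0.2588 (wall)
  → r_2 = 0.2588
beam 3: φ=45°, α=15°
  d=(0.9659,0.2588)  start (5,1)  tX=0.8386 tY=2.8978  stride 1/|dx|=1.0353 1/|dy|=3.8637
    cross x-line → (6,1), t=0.8386 (wall)
  → r_3 = 0.8386
beam 4: φ=90°, α=60°
  d=(0.5000,0.8660)  start (5,1)  tX=1.6200 tY=0.8660  stride 1/|dx|=2.0000 1/|dy|=1.1547
    cross y-line → (5,2), t=0.8660
    cross x-line → (6,2), t=1.6200 (wall)
  → r_4 = 1.6200

ranges = [0.2887, 0.2588, 0.8386, 1.6200]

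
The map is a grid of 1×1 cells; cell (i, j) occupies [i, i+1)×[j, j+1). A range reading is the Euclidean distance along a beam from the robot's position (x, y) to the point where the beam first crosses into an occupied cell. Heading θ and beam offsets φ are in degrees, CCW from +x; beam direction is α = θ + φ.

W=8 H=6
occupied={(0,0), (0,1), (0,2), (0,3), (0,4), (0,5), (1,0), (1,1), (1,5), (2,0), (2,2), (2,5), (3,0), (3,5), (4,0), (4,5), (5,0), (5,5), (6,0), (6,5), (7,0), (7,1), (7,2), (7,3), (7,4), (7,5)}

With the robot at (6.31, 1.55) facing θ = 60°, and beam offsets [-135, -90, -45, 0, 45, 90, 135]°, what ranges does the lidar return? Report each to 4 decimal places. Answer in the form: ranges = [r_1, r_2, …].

ranges = [0.5694, 0.7967, 0.7143, 1.3800, 3.5717, 6.1315, 2.1250]

beam 1: φ=-135°, α=285°
  cosα=0.2588 sinα=-0.9659 | (6,1) | tMaxX 2.6660 tMaxY 0.5694 | tΔX 3.8637 tΔY 1.0353
    t=0.5694 [y] (6,0) — stop
  → r_1 = 0.5694
beam 2: φ=-90°, α=330°
  cosα=0.8660 sinα=-0.5000 | (6,1) | tMaxX 0.7967 tMaxY 1.1000 | tΔX 1.1547 tΔY 2.0000
    t=0.7967 [x] (7,1) — stop
  → r_2 = 0.7967
beam 3: φ=-45°, α=15°
  cosα=0.9659 sinα=0.2588 | (6,1) | tMaxX 0.7143 tMaxY 1.7387 | tΔX 1.0353 tΔY 3.8637
    t=0.7143 [x] (7,1) — stop
  → r_3 = 0.7143
beam 4: φ=0°, α=60°
  cosα=0.5000 sinα=0.8660 | (6,1) | tMaxX 1.3800 tMaxY 0.5196 | tΔX 2.0000 tΔY 1.1547
    t=0.5196 [y] (6,2)
    t=1.3800 [x] (7,2) — stop
  → r_4 = 1.3800
beam 5: φ=45°, α=105°
  cosα=-0.2588 sinα=0.9659 | (6,1) | tMaxX 1.1977 tMaxY 0.4659 | tΔX 3.8637 tΔY 1.0353
    t=0.4659 [y] (6,2)
    t=1.1977 [x] (5,2)
    t=1.5012 [y] (5,3)
    t=2.5364 [y] (5,4)
    t=3.5717 [y] (5,5) — stop
  → r_5 = 3.5717
beam 6: φ=90°, α=150°
  cosα=-0.8660 sinα=0.5000 | (6,1) | tMaxX 0.3580 tMaxY 0.9000 | tΔX 1.1547 tΔY 2.0000
    t=0.3580 [x] (5,1)
    t=0.9000 [y] (5,2)
    t=1.5127 [x] (4,2)
    t=2.6674 [x] (3,2)
    t=2.9000 [y] (3,3)
    t=3.8221 [x] (2,3)
    t=4.9000 [y] (2,4)
    t=4.9768 [x] (1,4)
    t=6.1315 [x] (0,4) — stop
  → r_6 = 6.1315
beam 7: φ=135°, α=195°
  cosα=-0.9659 sinα=-0.2588 | (6,1) | tMaxX 0.3209 tMaxY 2.1250 | tΔX 1.0353 tΔY 3.8637
    t=0.3209 [x] (5,1)
    t=1.3562 [x] (4,1)
    t=2.1250 [y] (4,0) — stop
  → r_7 = 2.1250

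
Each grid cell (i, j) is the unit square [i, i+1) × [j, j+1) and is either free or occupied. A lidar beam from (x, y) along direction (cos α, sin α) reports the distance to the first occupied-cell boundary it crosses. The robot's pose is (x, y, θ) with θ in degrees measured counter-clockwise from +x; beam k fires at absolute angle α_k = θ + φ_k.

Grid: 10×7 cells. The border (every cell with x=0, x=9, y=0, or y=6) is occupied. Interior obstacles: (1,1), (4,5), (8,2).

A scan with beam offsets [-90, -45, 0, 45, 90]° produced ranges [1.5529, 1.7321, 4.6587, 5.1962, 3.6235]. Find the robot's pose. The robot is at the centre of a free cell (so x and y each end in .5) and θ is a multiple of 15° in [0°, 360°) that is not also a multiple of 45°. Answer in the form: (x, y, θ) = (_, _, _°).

Candidates: 37 free-cell centres × 16 headings = 592 poses. Raycast each; keep the one whose scan matches to 4 dp.
  (5.5, 3.5, 345°): beam 1 = 2.5882 ≠ 1.5529 ✗
  (6.5, 5.5, 150°): beam 1 = 0.5774 ≠ 1.5529 ✗
  (1.5, 2.5, 195°): beam 1 = 1.9319 ≠ 1.5529 ✗
  (7.5, 1.5, 165°): beam 1 = 4.6587 ≠ 1.5529 ✗
  (4.5, 3.5, 30°): beam 1 = 2.8868 ≠ 1.5529 ✗
  …
  (4.5, 2.5, 345°): r_1=1.5529, r_2=1.7321, r_3=4.6587, r_4=5.1962, r_5=3.6235 — all match ✓
Unique over the lattice → pose = (4.5, 2.5, 345°).

(x, y, θ) = (4.5, 2.5, 345°)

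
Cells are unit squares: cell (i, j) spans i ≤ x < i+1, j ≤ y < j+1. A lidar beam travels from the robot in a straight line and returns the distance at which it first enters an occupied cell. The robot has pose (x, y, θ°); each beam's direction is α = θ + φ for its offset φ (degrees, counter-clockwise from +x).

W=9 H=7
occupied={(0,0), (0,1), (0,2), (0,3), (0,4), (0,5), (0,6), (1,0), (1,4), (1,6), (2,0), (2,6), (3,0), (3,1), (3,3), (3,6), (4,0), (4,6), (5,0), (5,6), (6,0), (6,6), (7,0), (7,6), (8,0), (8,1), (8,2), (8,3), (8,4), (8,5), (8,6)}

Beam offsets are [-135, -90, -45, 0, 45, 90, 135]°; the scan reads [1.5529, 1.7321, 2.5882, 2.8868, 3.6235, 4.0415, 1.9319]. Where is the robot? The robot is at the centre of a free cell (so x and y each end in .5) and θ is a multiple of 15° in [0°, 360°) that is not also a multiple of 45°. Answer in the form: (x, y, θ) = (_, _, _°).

(x, y, θ) = (5.5, 2.5, 30°)

The pose lattice has 32·16 = 512 candidates. Test each by forward raycasting.
  (5.5, 3.5, 165°): beam 1 = 2.8868 ≠ 1.5529 ✗
  (3.5, 4.5, 345°): beam 1 = 2.8868 ≠ 1.5529 ✗
  (7.5, 3.5, 75°): beam 1 = 1.0000 ≠ 1.5529 ✗
  (7.5, 5.5, 165°): beam 1 = 0.5774 ≠ 1.5529 ✗
  …
  (5.5, 2.5, 30°): r_1=1.5529, r_2=1.7321, r_3=2.5882, r_4=2.8868, r_5=3.6235, r_6=4.0415, r_7=1.9319 — all match ✓
Unique over the lattice → pose = (5.5, 2.5, 30°).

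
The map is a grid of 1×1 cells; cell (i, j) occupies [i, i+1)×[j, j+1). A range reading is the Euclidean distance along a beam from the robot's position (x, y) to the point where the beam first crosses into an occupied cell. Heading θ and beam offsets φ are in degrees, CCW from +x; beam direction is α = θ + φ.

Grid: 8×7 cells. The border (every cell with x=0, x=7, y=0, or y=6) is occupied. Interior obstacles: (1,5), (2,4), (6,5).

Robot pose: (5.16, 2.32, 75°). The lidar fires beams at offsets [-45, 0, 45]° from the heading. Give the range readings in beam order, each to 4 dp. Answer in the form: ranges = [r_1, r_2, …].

beam 1: φ=-45°, α=30°
  dir = (cos 30°, sin 30°) = (0.8660, 0.5000); from cell (5,2)
  next x-line at t=0.9699, next y-line at t=1.3600; Δt_x=1.1547, Δt_y=2.0000
    x: enter (6,2) at t=0.9699
    y: enter (6,3) at t=1.3600
    x: enter (7,3) at t=2.1246 ← occupied
  → r_1 = 2.1246
beam 2: φ=0°, α=75°
  dir = (cos 75°, sin 75°) = (0.2588, 0.9659); from cell (5,2)
  next x-line at t=3.2455, next y-line at t=0.7040; Δt_x=3.8637, Δt_y=1.0353
    y: enter (5,3) at t=0.7040
    y: enter (5,4) at t=1.7393
    y: enter (5,5) at t=2.7745
    x: enter (6,5) at t=3.2455 ← occupied
  → r_2 = 3.2455
beam 3: φ=45°, α=120°
  dir = (cos 120°, sin 120°) = (-0.5000, 0.8660); from cell (5,2)
  next x-line at t=0.3200, next y-line at t=0.7852; Δt_x=2.0000, Δt_y=1.1547
    x: enter (4,2) at t=0.3200
    y: enter (4,3) at t=0.7852
    y: enter (4,4) at t=1.9399
    x: enter (3,4) at t=2.3200
    y: enter (3,5) at t=3.0946
    y: enter (3,6) at t=4.2493 ← occupied
  → r_3 = 4.2493

ranges = [2.1246, 3.2455, 4.2493]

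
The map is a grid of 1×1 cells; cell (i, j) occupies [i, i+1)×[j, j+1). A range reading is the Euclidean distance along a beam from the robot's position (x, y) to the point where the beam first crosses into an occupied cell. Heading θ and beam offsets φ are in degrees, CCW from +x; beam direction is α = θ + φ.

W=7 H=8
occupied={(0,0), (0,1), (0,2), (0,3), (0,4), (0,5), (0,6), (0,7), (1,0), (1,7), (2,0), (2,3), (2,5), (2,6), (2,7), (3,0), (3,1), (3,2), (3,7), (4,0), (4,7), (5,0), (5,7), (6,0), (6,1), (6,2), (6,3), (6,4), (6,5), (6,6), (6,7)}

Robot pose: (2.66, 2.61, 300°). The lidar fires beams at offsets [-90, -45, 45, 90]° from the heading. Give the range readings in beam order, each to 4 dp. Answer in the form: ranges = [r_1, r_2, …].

ranges = [1.9168, 1.6668, 0.3520, 0.3926]

beam 1: φ=-90°, α=210°
  direction (-0.8660, -0.5000); cell (2,2); t to first gridline: x 0.7621, y 1.2200 (then +1.1547 / +2.0000)
    (1,2) via x @ 0.7621
    (1,1) via y @ 1.2200
    (0,1) via x @ 1.9168  # hit
  → r_1 = 1.9168
beam 2: φ=-45°, α=255°
  direction (-0.2588, -0.9659); cell (2,2); t to first gridline: x 2.5500, y 0.6315 (then +3.8637 / +1.0353)
    (2,1) via y @ 0.6315
    (2,0) via y @ 1.6668  # hit
  → r_2 = 1.6668
beam 3: φ=45°, α=345°
  direction (0.9659, -0.2588); cell (2,2); t to first gridline: x 0.3520, y 2.3569 (then +1.0353 / +3.8637)
    (3,2) via x @ 0.3520  # hit
  → r_3 = 0.3520
beam 4: φ=90°, α=30°
  direction (0.8660, 0.5000); cell (2,2); t to first gridline: x 0.3926, y 0.7800 (then +1.1547 / +2.0000)
    (3,2) via x @ 0.3926  # hit
  → r_4 = 0.3926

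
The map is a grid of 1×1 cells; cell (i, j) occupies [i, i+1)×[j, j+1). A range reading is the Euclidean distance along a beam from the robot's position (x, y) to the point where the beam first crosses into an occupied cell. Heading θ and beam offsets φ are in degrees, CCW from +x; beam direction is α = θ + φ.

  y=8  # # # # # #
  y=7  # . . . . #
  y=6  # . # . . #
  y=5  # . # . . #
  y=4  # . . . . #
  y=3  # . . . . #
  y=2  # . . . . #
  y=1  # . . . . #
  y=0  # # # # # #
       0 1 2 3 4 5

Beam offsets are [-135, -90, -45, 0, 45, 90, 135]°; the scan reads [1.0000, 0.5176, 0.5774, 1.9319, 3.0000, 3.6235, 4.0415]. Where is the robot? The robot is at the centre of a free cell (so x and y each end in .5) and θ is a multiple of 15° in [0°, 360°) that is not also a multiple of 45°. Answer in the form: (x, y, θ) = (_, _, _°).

(x, y, θ) = (4.5, 3.5, 75°)

Enumerate (i+0.5, j+0.5, θ) over the 26 free cells and 16 admissible headings. For each, cast all 7 beams and compare to the given ranges.
  (1.5, 6.5, 300°): beam 1 = 0.5176 ≠ 1.0000 ✗
  (4.5, 5.5, 165°): beam 1 = 0.5774 ≠ 1.0000 ✗
  (1.5, 6.5, 285°): beam 1 = 0.5774 ≠ 1.0000 ✗
  …
  (4.5, 3.5, 75°): r_1=1.0000, r_2=0.5176, r_3=0.5774, r_4=1.9319, r_5=3.0000, r_6=3.6235, r_7=4.0415 — all match ✓
Unique over the lattice → pose = (4.5, 3.5, 75°).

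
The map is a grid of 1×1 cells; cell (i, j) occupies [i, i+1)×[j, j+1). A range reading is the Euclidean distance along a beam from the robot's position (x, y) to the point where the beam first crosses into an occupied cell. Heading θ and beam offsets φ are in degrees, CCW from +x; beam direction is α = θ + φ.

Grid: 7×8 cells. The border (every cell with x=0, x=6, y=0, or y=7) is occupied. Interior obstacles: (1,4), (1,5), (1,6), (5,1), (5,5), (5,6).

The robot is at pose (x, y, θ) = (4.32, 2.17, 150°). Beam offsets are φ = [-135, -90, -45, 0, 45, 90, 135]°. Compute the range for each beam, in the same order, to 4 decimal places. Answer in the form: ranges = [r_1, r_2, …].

ranges = [1.7393, 3.2678, 5.0004, 3.6600, 3.4371, 1.3510, 1.2113]

beam 1: φ=-135°, α=15°
  cosα=0.9659 sinα=0.2588 | (4,2) | tMaxX 0.7040 tMaxY 3.2069 | tΔX 1.0353 tΔY 3.8637
    t=0.7040 [x] (5,2)
    t=1.7393 [x] (6,2) — stop
  → r_1 = 1.7393
beam 2: φ=-90°, α=60°
  cosα=0.5000 sinα=0.8660 | (4,2) | tMaxX 1.3600 tMaxY 0.9584 | tΔX 2.0000 tΔY 1.1547
    t=0.9584 [y] (4,3)
    t=1.3600 [x] (5,3)
    t=2.1131 [y] (5,4)
    t=3.2678 [y] (5,5) — stop
  → r_2 = 3.2678
beam 3: φ=-45°, α=105°
  cosα=-0.2588 sinα=0.9659 | (4,2) | tMaxX 1.2364 tMaxY 0.8593 | tΔX 3.8637 tΔY 1.0353
    t=0.8593 [y] (4,3)
    t=1.2364 [x] (3,3)
    t=1.8946 [y] (3,4)
    t=2.9298 [y] (3,5)
    t=3.9651 [y] (3,6)
    t=5.0004 [y] (3,7) — stop
  → r_3 = 5.0004
beam 4: φ=0°, α=150°
  cosα=-0.8660 sinα=0.5000 | (4,2) | tMaxX 0.3695 tMaxY 1.6600 | tΔX 1.1547 tΔY 2.0000
    t=0.3695 [x] (3,2)
    t=1.5242 [x] (2,2)
    t=1.6600 [y] (2,3)
    t=2.6789 [x] (1,3)
    t=3.6600 [y] (1,4) — stop
  → r_4 = 3.6600
beam 5: φ=45°, α=195°
  cosα=-0.9659 sinα=-0.2588 | (4,2) | tMaxX 0.3313 tMaxY 0.6568 | tΔX 1.0353 tΔY 3.8637
    t=0.3313 [x] (3,2)
    t=0.6568 [y] (3,1)
    t=1.3666 [x] (2,1)
    t=2.4018 [x] (1,1)
    t=3.4371 [x] (0,1) — stop
  → r_5 = 3.4371
beam 6: φ=90°, α=240°
  cosα=-0.5000 sinα=-0.8660 | (4,2) | tMaxX 0.6400 tMaxY 0.1963 | tΔX 2.0000 tΔY 1.1547
    t=0.1963 [y] (4,1)
    t=0.6400 [x] (3,1)
    t=1.3510 [y] (3,0) — stop
  → r_6 = 1.3510
beam 7: φ=135°, α=285°
  cosα=0.2588 sinα=-0.9659 | (4,2) | tMaxX 2.6273 tMaxY 0.1760 | tΔX 3.8637 tΔY 1.0353
    t=0.1760 [y] (4,1)
    t=1.2113 [y] (4,0) — stop
  → r_7 = 1.2113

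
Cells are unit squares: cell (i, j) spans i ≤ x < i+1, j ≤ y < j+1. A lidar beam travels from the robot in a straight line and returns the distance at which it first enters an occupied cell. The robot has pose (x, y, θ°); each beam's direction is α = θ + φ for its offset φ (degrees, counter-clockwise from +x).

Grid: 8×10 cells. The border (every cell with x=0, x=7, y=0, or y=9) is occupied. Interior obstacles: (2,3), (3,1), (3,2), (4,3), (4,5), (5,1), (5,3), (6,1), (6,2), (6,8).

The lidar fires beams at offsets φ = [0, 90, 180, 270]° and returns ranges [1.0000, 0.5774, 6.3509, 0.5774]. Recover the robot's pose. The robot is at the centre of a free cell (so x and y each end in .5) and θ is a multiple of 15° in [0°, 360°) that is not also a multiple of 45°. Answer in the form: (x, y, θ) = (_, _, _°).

(x, y, θ) = (1.5, 3.5, 240°)

Enumerate (i+0.5, j+0.5, θ) over the 38 free cells and 16 admissible headings. For each, cast all 4 beams and compare to the given ranges.
  (4.5, 2.5, 30°): beam 3 = 0.5774 ≠ 6.3509 ✗
  (4.5, 1.5, 75°): beam 1 = 1.5529 ≠ 1.0000 ✗
  (3.5, 5.5, 15°): beam 1 = 0.5176 ≠ 1.0000 ✗
  (6.5, 4.5, 150°): beam 1 = 1.7321 ≠ 1.0000 ✗
  …
  (1.5, 3.5, 240°): r_1=1.0000, r_2=0.5774, r_3=6.3509, r_4=0.5774 — all match ✓
No second candidate reproduces the full scan.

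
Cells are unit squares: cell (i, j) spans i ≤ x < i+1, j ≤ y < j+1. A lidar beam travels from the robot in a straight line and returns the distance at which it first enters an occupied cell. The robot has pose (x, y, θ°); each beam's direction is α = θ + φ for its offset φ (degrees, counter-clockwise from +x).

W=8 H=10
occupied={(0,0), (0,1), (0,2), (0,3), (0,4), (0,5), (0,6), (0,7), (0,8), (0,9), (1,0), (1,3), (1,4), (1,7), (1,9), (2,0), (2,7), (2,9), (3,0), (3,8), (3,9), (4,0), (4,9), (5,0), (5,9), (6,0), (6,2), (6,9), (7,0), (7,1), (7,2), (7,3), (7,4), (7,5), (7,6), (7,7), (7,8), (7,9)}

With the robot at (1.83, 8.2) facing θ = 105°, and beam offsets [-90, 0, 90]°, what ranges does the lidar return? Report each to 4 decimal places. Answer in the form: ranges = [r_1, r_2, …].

ranges = [1.2113, 0.8282, 0.7727]

beam 1: φ=-90°, α=15°
  direction (0.9659, 0.2588); cell (1,8); t to first gridline: x 0.1760, y 3.0910 (then +1.0353 / +3.8637)
    (2,8) via x @ 0.1760
    (3,8) via x @ 1.2113  # hit
  → r_1 = 1.2113
beam 2: φ=0°, α=105°
  direction (-0.2588, 0.9659); cell (1,8); t to first gridline: x 3.2069, y 0.8282 (then +3.8637 / +1.0353)
    (1,9) via y @ 0.8282  # hit
  → r_2 = 0.8282
beam 3: φ=90°, α=195°
  direction (-0.9659, -0.2588); cell (1,8); t to first gridline: x 0.8593, y 0.7727 (then +1.0353 / +3.8637)
    (1,7) via y @ 0.7727  # hit
  → r_3 = 0.7727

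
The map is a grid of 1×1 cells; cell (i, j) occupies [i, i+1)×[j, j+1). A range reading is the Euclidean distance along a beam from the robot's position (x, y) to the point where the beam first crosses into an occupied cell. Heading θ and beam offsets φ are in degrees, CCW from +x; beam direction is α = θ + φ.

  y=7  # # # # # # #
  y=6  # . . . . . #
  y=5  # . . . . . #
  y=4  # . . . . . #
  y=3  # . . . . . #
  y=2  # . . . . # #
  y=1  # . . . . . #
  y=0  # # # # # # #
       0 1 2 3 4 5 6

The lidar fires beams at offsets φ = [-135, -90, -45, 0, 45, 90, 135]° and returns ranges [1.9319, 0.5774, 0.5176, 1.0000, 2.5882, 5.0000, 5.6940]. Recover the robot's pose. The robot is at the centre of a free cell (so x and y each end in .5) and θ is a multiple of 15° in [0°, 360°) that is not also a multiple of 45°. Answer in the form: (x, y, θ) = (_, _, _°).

(x, y, θ) = (3.5, 6.5, 150°)

The pose lattice has 29·16 = 464 candidates. Test each by forward raycasting.
  (2.5, 1.5, 105°): beam 1 = 1.0000 ≠ 1.9319 ✗
  (3.5, 5.5, 60°): beam 1 = 4.6587 ≠ 1.9319 ✗
  (2.5, 3.5, 105°): beam 1 = 2.8868 ≠ 1.9319 ✗
  …
  (3.5, 6.5, 150°): r_1=1.9319, r_2=0.5774, r_3=0.5176, r_4=1.0000, r_5=2.5882, r_6=5.0000, r_7=5.6940 — all match ✓
Only this pose fits every beam.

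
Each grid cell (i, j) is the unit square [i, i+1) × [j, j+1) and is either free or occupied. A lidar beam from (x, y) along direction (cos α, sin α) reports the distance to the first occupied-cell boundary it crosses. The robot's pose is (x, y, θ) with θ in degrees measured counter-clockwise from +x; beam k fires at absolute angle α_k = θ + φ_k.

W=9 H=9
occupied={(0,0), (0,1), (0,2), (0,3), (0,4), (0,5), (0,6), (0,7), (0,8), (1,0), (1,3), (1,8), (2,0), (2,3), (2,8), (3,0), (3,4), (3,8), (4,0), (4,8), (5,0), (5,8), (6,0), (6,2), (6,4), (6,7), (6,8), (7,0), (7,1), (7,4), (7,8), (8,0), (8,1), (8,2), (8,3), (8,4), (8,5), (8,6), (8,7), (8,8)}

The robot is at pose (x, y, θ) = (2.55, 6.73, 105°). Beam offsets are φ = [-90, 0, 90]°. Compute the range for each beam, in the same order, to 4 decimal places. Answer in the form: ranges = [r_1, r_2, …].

ranges = [3.5717, 1.3148, 1.6047]

beam 1: φ=-90°, α=15°
  d=(0.9659,0.2588)  start (2,6)  tX=0.4659 tY=1.0432  stride 1/|dx|=1.0353 1/|dy|=3.8637
    cross x-line → (3,6), t=0.4659
    cross y-line → (3,7), t=1.0432
    cross x-line → (4,7), t=1.5012
    cross x-line → (5,7), t=2.5364
    cross x-line → (6,7), t=3.5717 (wall)
  → r_1 = 3.5717
beam 2: φ=0°, α=105°
  d=(-0.2588,0.9659)  start (2,6)  tX=2.1250 tY=0.2795  stride 1/|dx|=3.8637 1/|dy|=1.0353
    cross y-line → (2,7), t=0.2795
    cross y-line → (2,8), t=1.3148 (wall)
  → r_2 = 1.3148
beam 3: φ=90°, α=195°
  d=(-0.9659,-0.2588)  start (2,6)  tX=0.5694 tY=2.8205  stride 1/|dx|=1.0353 1/|dy|=3.8637
    cross x-line → (1,6), t=0.5694
    cross x-line → (0,6), t=1.6047 (wall)
  → r_3 = 1.6047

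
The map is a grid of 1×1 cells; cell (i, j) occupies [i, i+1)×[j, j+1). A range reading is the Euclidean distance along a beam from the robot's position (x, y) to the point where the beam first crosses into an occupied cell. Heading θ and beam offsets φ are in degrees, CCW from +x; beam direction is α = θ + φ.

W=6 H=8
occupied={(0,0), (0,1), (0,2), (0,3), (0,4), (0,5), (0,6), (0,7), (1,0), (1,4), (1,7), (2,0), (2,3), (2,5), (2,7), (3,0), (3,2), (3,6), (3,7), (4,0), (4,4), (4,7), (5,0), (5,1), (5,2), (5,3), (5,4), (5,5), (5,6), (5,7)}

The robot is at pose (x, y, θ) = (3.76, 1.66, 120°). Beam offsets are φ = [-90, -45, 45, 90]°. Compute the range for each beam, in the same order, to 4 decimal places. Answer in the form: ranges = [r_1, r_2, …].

ranges = [1.4318, 0.3520, 2.8574, 1.3200]

beam 1: φ=-90°, α=30°
  d=(0.8660,0.5000)  start (3,1)  tX=0.2771 tY=0.6800  stride 1/|dx|=1.1547 1/|dy|=2.0000
    cross x-line → (4,1), t=0.2771
    cross y-line → (4,2), t=0.6800
    cross x-line → (5,2), t=1.4318 (wall)
  → r_1 = 1.4318
beam 2: φ=-45°, α=75°
  d=(0.2588,0.9659)  start (3,1)  tX=0.9273 tY=0.3520  stride 1/|dx|=3.8637 1/|dy|=1.0353
    cross y-line → (3,2), t=0.3520 (wall)
  → r_2 = 0.3520
beam 3: φ=45°, α=165°
  d=(-0.9659,0.2588)  start (3,1)  tX=0.7868 tY=1.3137  stride 1/|dx|=1.0353 1/|dy|=3.8637
    cross x-line → (2,1), t=0.7868
    cross y-line → (2,2), t=1.3137
    cross x-line → (1,2), t=1.8221
    cross x-line → (0,2), t=2.8574 (wall)
  → r_3 = 2.8574
beam 4: φ=90°, α=210°
  d=(-0.8660,-0.5000)  start (3,1)  tX=0.8776 tY=1.3200  stride 1/|dx|=1.1547 1/|dy|=2.0000
    cross x-line → (2,1), t=0.8776
    cross y-line → (2,0), t=1.3200 (wall)
  → r_4 = 1.3200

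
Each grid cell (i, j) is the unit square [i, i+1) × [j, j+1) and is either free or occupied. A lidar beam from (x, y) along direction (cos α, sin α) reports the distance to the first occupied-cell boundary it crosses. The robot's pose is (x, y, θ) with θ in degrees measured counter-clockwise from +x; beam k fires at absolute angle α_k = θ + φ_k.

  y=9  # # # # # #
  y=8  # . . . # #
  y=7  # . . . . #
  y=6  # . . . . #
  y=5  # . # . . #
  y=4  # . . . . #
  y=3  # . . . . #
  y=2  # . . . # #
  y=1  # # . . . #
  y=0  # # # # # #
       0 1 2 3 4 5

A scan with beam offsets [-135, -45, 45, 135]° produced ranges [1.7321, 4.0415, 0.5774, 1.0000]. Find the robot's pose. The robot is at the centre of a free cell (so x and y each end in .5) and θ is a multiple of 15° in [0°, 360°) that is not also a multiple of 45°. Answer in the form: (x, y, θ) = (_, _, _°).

Candidates: 28 free-cell centres × 16 headings = 448 poses. Raycast each; keep the one whose scan matches to 4 dp.
  (2.5, 2.5, 150°): beam 1 = 1.5529 ≠ 1.7321 ✗
  (1.5, 8.5, 345°): beam 1 = 0.5774 ≠ 1.7321 ✗
  (4.5, 6.5, 240°): beam 1 = 1.5529 ≠ 1.7321 ✗
  …
  (4.5, 4.5, 285°): r_1=1.7321, r_2=4.0415, r_3=0.5774, r_4=1.0000 — all match ✓
No second candidate reproduces the full scan.

(x, y, θ) = (4.5, 4.5, 285°)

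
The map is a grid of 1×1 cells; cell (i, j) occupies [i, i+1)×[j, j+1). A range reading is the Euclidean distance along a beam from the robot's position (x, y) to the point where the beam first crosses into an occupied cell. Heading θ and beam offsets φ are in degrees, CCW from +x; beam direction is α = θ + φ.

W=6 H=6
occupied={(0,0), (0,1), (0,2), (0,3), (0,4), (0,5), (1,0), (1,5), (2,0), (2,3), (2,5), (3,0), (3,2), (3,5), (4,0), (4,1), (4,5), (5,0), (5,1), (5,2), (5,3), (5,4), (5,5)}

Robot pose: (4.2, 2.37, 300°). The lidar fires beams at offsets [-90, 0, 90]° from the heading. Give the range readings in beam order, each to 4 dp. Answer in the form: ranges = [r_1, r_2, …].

ranges = [0.2309, 0.4272, 0.9238]

beam 1: φ=-90°, α=210°
  direction (-0.8660, -0.5000); cell (4,2); t to first gridline: x 0.2309, y 0.7400 (then +1.1547 / +2.0000)
    (3,2) via x @ 0.2309  # hit
  → r_1 = 0.2309
beam 2: φ=0°, α=300°
  direction (0.5000, -0.8660); cell (4,2); t to first gridline: x 1.6000, y 0.4272 (then +2.0000 / +1.1547)
    (4,1) via y @ 0.4272  # hit
  → r_2 = 0.4272
beam 3: φ=90°, α=30°
  direction (0.8660, 0.5000); cell (4,2); t to first gridline: x 0.9238, y 1.2600 (then +1.1547 / +2.0000)
    (5,2) via x @ 0.9238  # hit
  → r_3 = 0.9238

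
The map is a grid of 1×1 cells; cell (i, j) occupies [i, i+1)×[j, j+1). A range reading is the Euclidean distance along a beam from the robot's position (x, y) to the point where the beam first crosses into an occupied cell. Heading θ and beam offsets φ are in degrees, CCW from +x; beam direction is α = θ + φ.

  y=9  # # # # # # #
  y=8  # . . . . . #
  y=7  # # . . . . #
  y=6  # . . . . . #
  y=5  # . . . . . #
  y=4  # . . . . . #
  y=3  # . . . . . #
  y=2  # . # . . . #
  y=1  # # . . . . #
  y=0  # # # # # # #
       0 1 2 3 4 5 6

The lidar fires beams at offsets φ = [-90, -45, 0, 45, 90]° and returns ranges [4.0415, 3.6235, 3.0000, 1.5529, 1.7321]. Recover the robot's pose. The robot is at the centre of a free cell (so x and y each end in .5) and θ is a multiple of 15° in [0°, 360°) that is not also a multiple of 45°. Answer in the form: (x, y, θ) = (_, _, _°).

(x, y, θ) = (4.5, 4.5, 300°)

The pose lattice has 37·16 = 592 candidates. Test each by forward raycasting.
  (3.5, 3.5, 105°): beam 1 = 2.5882 ≠ 4.0415 ✗
  (5.5, 1.5, 300°): beam 1 = 1.0000 ≠ 4.0415 ✗
  (1.5, 6.5, 210°): beam 1 = 0.5774 ≠ 4.0415 ✗
  (2.5, 8.5, 345°): beam 1 = 5.7956 ≠ 4.0415 ✗
  …
  (4.5, 4.5, 300°): r_1=4.0415, r_2=3.6235, r_3=3.0000, r_4=1.5529, r_5=1.7321 — all match ✓
Unique over the lattice → pose = (4.5, 4.5, 300°).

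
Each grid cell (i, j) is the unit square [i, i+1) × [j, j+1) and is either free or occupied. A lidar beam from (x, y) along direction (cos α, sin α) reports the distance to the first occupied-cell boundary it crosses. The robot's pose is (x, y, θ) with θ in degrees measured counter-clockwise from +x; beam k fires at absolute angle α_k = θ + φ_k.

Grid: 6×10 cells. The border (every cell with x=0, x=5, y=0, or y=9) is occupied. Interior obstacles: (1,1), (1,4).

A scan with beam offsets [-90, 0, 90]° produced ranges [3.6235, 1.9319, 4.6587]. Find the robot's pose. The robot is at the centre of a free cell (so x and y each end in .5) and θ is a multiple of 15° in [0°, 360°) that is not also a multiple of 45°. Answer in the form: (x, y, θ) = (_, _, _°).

The pose lattice has 30·16 = 480 candidates. Test each by forward raycasting.
  (1.5, 6.5, 105°): beam 3 = 0.5176 ≠ 4.6587 ✗
  (4.5, 1.5, 150°): beam 1 = 1.0000 ≠ 3.6235 ✗
  (1.5, 2.5, 105°): beam 2 = 1.5529 ≠ 1.9319 ✗
  …
  (3.5, 5.5, 195°): r_1=3.6235, r_2=1.9319, r_3=4.6587 — all match ✓
Unique over the lattice → pose = (3.5, 5.5, 195°).

(x, y, θ) = (3.5, 5.5, 195°)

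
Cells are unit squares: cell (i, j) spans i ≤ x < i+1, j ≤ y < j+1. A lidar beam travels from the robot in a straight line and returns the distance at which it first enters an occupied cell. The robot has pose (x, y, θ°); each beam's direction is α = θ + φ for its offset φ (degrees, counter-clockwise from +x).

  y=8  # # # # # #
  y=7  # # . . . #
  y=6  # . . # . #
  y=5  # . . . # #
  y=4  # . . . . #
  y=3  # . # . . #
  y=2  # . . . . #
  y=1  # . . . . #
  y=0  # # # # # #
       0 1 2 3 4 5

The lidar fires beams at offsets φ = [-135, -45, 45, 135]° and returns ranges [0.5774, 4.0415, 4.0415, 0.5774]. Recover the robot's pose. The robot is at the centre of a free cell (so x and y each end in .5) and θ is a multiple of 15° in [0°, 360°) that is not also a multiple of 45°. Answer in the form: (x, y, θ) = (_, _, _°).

Enumerate (i+0.5, j+0.5, θ) over the 24 free cells and 16 admissible headings. For each, cast all 4 beams and compare to the given ranges.
  (3.5, 4.5, 285°): beam 1 = 2.8868 ≠ 0.5774 ✗
  (3.5, 2.5, 105°): beam 1 = 1.7321 ≠ 0.5774 ✗
  (4.5, 3.5, 105°): beam 2 = 1.0000 ≠ 4.0415 ✗
  …
  (4.5, 4.5, 195°): r_1=0.5774, r_2=4.0415, r_3=4.0415, r_4=0.5774 — all match ✓
No second candidate reproduces the full scan.

(x, y, θ) = (4.5, 4.5, 195°)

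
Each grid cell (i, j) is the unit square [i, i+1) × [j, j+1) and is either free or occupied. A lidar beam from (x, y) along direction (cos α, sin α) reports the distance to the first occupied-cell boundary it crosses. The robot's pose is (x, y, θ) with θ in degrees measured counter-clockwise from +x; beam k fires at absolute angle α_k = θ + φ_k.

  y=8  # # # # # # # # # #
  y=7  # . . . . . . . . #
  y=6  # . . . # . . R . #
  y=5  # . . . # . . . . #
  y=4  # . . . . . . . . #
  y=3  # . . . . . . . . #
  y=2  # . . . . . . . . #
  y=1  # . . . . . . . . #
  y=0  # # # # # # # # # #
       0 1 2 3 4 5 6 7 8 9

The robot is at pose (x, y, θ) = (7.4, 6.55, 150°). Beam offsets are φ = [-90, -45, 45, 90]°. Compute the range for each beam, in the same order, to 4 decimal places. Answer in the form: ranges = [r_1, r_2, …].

ranges = [1.6743, 1.5012, 2.4847, 6.4086]

beam 1: φ=-90°, α=60°
  direction (0.5000, 0.8660); cell (7,6); t to first gridline: x 1.2000, y 0.5196 (then +2.0000 / +1.1547)
    (7,7) via y @ 0.5196
    (8,7) via x @ 1.2000
    (8,8) via y @ 1.6743  # hit
  → r_1 = 1.6743
beam 2: φ=-45°, α=105°
  direction (-0.2588, 0.9659); cell (7,6); t to first gridline: x 1.5455, y 0.4659 (then +3.8637 / +1.0353)
    (7,7) via y @ 0.4659
    (7,8) via y @ 1.5012  # hit
  → r_2 = 1.5012
beam 3: φ=45°, α=195°
  direction (-0.9659, -0.2588); cell (7,6); t to first gridline: x 0.4141, y 2.1250 (then +1.0353 / +3.8637)
    (6,6) via x @ 0.4141
    (5,6) via x @ 1.4494
    (5,5) via y @ 2.1250
    (4,5) via x @ 2.4847  # hit
  → r_3 = 2.4847
beam 4: φ=90°, α=240°
  direction (-0.5000, -0.8660); cell (7,6); t to first gridline: x 0.8000, y 0.6351 (then +2.0000 / +1.1547)
    (7,5) via y @ 0.6351
    (6,5) via x @ 0.8000
    (6,4) via y @ 1.7898
    (5,4) via x @ 2.8000
    (5,3) via y @ 2.9445
    (5,2) via y @ 4.0992
    (4,2) via x @ 4.8000
    (4,1) via y @ 5.2539
    (4,0) via y @ 6.4086  # hit
  → r_4 = 6.4086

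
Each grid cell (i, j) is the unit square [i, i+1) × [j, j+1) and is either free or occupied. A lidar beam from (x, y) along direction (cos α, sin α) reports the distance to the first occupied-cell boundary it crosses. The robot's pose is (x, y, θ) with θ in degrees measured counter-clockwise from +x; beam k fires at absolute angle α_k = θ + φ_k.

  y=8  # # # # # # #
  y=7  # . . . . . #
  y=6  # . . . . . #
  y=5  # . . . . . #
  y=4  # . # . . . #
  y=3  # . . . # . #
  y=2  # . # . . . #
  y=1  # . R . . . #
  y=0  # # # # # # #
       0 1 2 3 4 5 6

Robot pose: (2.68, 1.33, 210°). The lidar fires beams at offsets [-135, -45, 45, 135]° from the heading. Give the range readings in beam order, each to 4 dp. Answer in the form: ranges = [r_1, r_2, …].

beam 1: φ=-135°, α=75°
  cosα=0.2588 sinα=0.9659 | (2,1) | tMaxX 1.2364 tMaxY 0.6936 | tΔX 3.8637 tΔY 1.0353
    t=0.6936 [y] (2,2) — stop
  → r_1 = 0.6936
beam 2: φ=-45°, α=165°
  cosα=-0.9659 sinα=0.2588 | (2,1) | tMaxX 0.7040 tMaxY 2.5887 | tΔX 1.0353 tΔY 3.8637
    t=0.7040 [x] (1,1)
    t=1.7393 [x] (0,1) — stop
  → r_2 = 1.7393
beam 3: φ=45°, α=255°
  cosα=-0.2588 sinα=-0.9659 | (2,1) | tMaxX 2.6273 tMaxY 0.3416 | tΔX 3.8637 tΔY 1.0353
    t=0.3416 [y] (2,0) — stop
  → r_3 = 0.3416
beam 4: φ=135°, α=345°
  cosα=0.9659 sinα=-0.2588 | (2,1) | tMaxX 0.3313 tMaxY 1.2750 | tΔX 1.0353 tΔY 3.8637
    t=0.3313 [x] (3,1)
    t=1.2750 [y] (3,0) — stop
  → r_4 = 1.2750

ranges = [0.6936, 1.7393, 0.3416, 1.2750]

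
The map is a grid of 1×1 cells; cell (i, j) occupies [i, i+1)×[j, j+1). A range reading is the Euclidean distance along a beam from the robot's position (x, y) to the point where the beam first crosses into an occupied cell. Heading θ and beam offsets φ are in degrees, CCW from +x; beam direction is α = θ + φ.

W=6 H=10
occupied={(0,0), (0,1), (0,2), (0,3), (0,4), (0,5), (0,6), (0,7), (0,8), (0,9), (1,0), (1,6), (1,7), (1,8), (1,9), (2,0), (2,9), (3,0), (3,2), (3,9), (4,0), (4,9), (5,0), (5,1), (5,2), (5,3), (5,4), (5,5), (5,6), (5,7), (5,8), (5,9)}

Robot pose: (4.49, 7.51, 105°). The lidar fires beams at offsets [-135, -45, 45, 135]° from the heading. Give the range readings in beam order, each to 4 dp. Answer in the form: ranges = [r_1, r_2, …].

ranges = [0.5889, 1.0200, 2.8752, 6.9800]

beam 1: φ=-135°, α=330°
  dir = (cos 330°, sin 330°) = (0.8660, -0.5000); from cell (4,7)
  next x-line at t=0.5889, next y-line at t=1.0200; Δt_x=1.1547, Δt_y=2.0000
    x: enter (5,7) at t=0.5889 ← occupied
  → r_1 = 0.5889
beam 2: φ=-45°, α=60°
  dir = (cos 60°, sin 60°) = (0.5000, 0.8660); from cell (4,7)
  next x-line at t=1.0200, next y-line at t=0.5658; Δt_x=2.0000, Δt_y=1.1547
    y: enter (4,8) at t=0.5658
    x: enter (5,8) at t=1.0200 ← occupied
  → r_2 = 1.0200
beam 3: φ=45°, α=150°
  dir = (cos 150°, sin 150°) = (-0.8660, 0.5000); from cell (4,7)
  next x-line at t=0.5658, next y-line at t=0.9800; Δt_x=1.1547, Δt_y=2.0000
    x: enter (3,7) at t=0.5658
    y: enter (3,8) at t=0.9800
    x: enter (2,8) at t=1.7205
    x: enter (1,8) at t=2.8752 ← occupied
  → r_3 = 2.8752
beam 4: φ=135°, α=240°
  dir = (cos 240°, sin 240°) = (-0.5000, -0.8660); from cell (4,7)
  next x-line at t=0.9800, next y-line at t=0.5889; Δt_x=2.0000, Δt_y=1.1547
    y: enter (4,6) at t=0.5889
    x: enter (3,6) at t=0.9800
    y: enter (3,5) at t=1.7436
    y: enter (3,4) at t=2.8983
    x: enter (2,4) at t=2.9800
    y: enter (2,3) at t=4.0530
    x: enter (1,3) at t=4.9800
    y: enter (1,2) at t=5.2077
    y: enter (1,1) at t=6.3624
    x: enter (0,1) at t=6.9800 ← occupied
  → r_4 = 6.9800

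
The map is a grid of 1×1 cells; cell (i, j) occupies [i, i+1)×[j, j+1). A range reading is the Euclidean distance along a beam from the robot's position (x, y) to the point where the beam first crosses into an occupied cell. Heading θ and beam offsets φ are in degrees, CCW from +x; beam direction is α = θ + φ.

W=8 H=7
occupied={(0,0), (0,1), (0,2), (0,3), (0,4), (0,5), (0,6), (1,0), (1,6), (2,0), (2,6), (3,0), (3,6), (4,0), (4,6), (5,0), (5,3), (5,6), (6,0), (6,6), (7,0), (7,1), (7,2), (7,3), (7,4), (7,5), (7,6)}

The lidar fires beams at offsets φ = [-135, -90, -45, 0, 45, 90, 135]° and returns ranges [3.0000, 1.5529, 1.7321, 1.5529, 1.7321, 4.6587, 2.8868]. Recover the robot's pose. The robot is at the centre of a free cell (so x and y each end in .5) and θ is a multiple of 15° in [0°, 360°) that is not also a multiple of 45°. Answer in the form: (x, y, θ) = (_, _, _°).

The pose lattice has 29·16 = 464 candidates. Test each by forward raycasting.
  (5.5, 2.5, 285°): beam 1 = 5.1962 ≠ 3.0000 ✗
  (6.5, 4.5, 30°): beam 1 = 3.6235 ≠ 3.0000 ✗
  (4.5, 3.5, 120°): beam 1 = 0.5176 ≠ 3.0000 ✗
  (6.5, 5.5, 240°): beam 1 = 0.5176 ≠ 3.0000 ✗
  …
  (2.5, 2.5, 255°): r_1=3.0000, r_2=1.5529, r_3=1.7321, r_4=1.5529, r_5=1.7321, r_6=4.6587, r_7=2.8868 — all match ✓
Only this pose fits every beam.

(x, y, θ) = (2.5, 2.5, 255°)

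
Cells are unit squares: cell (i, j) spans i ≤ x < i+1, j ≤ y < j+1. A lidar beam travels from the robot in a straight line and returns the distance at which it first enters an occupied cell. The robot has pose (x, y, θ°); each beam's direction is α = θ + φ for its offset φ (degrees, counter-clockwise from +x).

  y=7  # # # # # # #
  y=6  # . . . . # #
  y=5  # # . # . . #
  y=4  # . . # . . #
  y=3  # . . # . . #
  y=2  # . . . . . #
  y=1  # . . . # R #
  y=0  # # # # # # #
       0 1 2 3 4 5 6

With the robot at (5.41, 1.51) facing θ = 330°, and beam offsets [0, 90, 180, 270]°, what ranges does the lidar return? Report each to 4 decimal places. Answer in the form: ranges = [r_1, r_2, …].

ranges = [0.6813, 1.1800, 0.4734, 0.5889]

beam 1: φ=0°, α=330°
  d=(0.8660,-0.5000)  start (5,1)  tX=0.6813 tY=1.0200  stride 1/|dx|=1.1547 1/|dy|=2.0000
    cross x-line → (6,1), t=0.6813 (wall)
  → r_1 = 0.6813
beam 2: φ=90°, α=60°
  d=(0.5000,0.8660)  start (5,1)  tX=1.1800 tY=0.5658  stride 1/|dx|=2.0000 1/|dy|=1.1547
    cross y-line → (5,2), t=0.5658
    cross x-line → (6,2), t=1.1800 (wall)
  → r_2 = 1.1800
beam 3: φ=180°, α=150°
  d=(-0.8660,0.5000)  start (5,1)  tX=0.4734 tY=0.9800  stride 1/|dx|=1.1547 1/|dy|=2.0000
    cross x-line → (4,1), t=0.4734 (wall)
  → r_3 = 0.4734
beam 4: φ=270°, α=240°
  d=(-0.5000,-0.8660)  start (5,1)  tX=0.8200 tY=0.5889  stride 1/|dx|=2.0000 1/|dy|=1.1547
    cross y-line → (5,0), t=0.5889 (wall)
  → r_4 = 0.5889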